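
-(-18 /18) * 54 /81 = 2 /3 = 0.67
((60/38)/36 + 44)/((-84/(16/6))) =-5021/3591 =-1.40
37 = 37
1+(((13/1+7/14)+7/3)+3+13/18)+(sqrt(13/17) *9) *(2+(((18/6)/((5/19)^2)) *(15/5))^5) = 291768389598.00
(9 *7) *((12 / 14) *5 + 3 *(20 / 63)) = 330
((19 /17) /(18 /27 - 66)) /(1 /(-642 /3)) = 6099 /1666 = 3.66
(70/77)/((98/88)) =40/49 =0.82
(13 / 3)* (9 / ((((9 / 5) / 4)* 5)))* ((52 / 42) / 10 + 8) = 44356 / 315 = 140.81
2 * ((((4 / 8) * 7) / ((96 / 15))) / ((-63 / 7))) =-35 / 288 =-0.12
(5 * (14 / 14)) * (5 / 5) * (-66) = -330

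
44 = 44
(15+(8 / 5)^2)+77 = 2364 / 25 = 94.56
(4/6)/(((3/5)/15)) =16.67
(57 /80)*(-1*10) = -57 /8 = -7.12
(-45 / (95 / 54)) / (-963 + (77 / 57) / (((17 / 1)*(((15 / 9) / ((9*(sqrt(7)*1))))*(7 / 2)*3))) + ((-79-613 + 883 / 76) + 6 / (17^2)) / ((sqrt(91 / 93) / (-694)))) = -127813140 / (-4811928030 + 204204*sqrt(7) + 25926877075*sqrt(8463)) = -0.00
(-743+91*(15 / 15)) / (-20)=163 / 5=32.60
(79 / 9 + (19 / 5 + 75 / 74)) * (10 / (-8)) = -45259 / 2664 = -16.99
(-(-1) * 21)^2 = 441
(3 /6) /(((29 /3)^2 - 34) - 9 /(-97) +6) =873 /114428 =0.01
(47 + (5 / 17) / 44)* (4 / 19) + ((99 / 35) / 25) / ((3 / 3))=31117622 / 3108875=10.01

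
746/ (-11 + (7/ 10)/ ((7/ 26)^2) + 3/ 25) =-610.05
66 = 66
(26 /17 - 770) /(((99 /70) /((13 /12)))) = -2972060 /5049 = -588.64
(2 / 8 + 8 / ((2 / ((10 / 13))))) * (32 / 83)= 1384 / 1079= 1.28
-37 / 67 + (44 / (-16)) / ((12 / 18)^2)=-7225 / 1072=-6.74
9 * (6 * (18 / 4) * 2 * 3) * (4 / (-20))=-1458 / 5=-291.60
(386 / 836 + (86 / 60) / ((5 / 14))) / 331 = 0.01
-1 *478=-478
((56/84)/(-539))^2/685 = 4/1791061965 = 0.00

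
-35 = -35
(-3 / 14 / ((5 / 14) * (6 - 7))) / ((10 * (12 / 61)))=61 / 200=0.30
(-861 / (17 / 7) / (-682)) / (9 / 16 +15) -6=-2870834 / 481151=-5.97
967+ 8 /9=8711 /9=967.89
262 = 262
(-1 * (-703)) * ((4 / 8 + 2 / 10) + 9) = 68191 / 10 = 6819.10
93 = 93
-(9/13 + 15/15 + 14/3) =-6.36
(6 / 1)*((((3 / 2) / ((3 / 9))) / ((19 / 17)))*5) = 2295 / 19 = 120.79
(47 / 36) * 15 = 235 / 12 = 19.58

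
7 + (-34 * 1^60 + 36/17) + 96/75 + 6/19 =-188039/8075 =-23.29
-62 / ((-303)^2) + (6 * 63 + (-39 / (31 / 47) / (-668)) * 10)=360163953445 / 950590386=378.88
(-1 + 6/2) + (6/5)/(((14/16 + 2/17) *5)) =2522/1125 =2.24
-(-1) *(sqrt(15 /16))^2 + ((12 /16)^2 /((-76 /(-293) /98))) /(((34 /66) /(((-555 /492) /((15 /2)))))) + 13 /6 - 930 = -2514546325 /2542656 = -988.94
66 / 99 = 2 / 3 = 0.67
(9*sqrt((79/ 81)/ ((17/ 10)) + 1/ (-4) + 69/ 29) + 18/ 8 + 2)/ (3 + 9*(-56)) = -sqrt(212857187)/ 493986 -17/ 2004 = -0.04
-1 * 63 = -63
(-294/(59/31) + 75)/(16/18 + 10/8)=-168804/4543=-37.16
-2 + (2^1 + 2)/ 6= -1.33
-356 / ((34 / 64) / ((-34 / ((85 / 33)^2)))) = 24811776 / 7225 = 3434.16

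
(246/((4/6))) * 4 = 1476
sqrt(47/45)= sqrt(235)/15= 1.02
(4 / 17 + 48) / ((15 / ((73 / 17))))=11972 / 867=13.81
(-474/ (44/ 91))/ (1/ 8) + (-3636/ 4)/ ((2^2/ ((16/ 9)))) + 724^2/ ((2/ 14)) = 40270840/ 11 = 3660985.45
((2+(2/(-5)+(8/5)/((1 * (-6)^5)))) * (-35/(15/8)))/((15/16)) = -31.85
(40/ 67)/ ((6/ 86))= 1720/ 201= 8.56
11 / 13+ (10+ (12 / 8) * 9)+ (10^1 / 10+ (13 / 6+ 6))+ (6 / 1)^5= 304571 / 39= 7809.51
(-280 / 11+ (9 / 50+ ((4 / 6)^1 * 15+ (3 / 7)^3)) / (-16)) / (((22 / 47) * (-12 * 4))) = 1.16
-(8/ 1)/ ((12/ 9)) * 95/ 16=-285/ 8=-35.62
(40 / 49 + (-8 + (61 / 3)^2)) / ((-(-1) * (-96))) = -4.23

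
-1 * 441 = -441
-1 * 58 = -58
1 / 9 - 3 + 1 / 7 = -173 / 63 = -2.75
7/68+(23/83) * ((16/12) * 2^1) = 14255/16932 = 0.84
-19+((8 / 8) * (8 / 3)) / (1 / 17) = 26.33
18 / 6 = 3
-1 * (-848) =848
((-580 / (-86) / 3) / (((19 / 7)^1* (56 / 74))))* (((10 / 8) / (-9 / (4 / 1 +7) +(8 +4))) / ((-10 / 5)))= -295075 / 4823568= -0.06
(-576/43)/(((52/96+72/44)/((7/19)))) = -1064448/469775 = -2.27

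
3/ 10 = 0.30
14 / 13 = 1.08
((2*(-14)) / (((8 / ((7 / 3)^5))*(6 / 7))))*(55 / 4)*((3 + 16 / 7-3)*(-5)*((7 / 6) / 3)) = 226474325 / 13122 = 17259.13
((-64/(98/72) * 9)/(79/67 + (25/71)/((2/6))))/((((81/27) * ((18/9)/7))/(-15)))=3312.86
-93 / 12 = -31 / 4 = -7.75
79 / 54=1.46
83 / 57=1.46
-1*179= -179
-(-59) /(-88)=-59 /88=-0.67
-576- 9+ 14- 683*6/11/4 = -14611/22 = -664.14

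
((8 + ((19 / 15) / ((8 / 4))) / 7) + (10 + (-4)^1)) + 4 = 3799 / 210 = 18.09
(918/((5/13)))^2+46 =142421506/25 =5696860.24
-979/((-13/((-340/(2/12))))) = -1997160/13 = -153627.69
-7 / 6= -1.17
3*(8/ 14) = 12/ 7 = 1.71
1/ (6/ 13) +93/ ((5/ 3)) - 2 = 55.97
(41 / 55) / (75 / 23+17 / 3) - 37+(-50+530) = 15011669 / 33880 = 443.08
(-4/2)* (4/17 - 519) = 17638/17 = 1037.53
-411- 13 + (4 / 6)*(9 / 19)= -8050 / 19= -423.68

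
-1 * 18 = -18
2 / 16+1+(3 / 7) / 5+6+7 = 3979 / 280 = 14.21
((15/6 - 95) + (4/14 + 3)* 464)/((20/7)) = 501.22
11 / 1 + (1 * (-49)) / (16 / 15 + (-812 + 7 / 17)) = 2286008 / 206683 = 11.06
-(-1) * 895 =895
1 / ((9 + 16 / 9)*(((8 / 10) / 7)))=315 / 388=0.81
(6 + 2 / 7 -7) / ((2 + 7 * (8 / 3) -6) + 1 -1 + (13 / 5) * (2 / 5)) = -375 / 8246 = -0.05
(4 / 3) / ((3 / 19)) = 76 / 9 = 8.44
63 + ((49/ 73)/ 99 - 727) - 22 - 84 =-5564741/ 7227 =-769.99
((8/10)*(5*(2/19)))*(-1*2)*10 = -160/19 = -8.42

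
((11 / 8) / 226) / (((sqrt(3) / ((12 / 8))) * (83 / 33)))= 0.00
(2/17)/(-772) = -1/6562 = -0.00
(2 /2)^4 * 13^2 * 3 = 507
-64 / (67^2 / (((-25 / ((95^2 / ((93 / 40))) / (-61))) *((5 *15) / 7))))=-680760 / 11343703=-0.06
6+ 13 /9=67 /9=7.44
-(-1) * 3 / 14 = 3 / 14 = 0.21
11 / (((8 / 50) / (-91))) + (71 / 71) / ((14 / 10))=-175155 / 28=-6255.54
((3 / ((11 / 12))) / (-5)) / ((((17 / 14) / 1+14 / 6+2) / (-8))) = 12096 / 12815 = 0.94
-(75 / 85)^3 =-0.69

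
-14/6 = -7/3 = -2.33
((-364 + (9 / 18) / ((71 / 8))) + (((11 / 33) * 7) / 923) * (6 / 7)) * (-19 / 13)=6382442 / 11999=531.91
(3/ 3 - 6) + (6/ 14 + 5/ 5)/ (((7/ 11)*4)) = -435/ 98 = -4.44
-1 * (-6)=6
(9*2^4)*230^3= 1752048000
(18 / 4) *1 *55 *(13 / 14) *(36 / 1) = 8273.57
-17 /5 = -3.40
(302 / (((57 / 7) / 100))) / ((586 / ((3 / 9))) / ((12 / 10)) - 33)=26425 / 10203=2.59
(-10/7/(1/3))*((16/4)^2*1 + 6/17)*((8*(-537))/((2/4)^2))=143314560/119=1204324.03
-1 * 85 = -85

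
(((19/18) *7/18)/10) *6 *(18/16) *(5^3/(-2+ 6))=3325/384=8.66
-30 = -30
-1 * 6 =-6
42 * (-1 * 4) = -168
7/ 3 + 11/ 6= 25/ 6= 4.17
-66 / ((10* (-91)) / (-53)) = -1749 / 455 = -3.84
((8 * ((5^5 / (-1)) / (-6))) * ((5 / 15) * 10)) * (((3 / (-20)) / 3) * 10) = -62500 / 9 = -6944.44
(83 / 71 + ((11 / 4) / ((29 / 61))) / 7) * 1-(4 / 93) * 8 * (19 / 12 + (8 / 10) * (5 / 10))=105591911 / 80424540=1.31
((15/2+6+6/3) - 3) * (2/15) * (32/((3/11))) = 1760/9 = 195.56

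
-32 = -32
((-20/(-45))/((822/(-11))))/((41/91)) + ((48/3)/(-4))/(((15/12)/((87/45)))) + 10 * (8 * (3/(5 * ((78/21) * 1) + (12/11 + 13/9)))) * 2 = 917364591466/55457904825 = 16.54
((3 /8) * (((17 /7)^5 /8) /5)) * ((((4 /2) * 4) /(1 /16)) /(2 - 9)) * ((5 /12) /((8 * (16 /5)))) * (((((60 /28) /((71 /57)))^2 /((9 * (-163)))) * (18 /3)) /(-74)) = -1729918272375 /44867338819346176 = -0.00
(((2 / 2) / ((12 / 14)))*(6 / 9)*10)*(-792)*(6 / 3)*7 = -86240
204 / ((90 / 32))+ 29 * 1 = 1523 / 15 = 101.53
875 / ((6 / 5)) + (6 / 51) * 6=74447 / 102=729.87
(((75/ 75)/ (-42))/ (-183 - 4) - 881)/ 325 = -6919373/ 2552550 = -2.71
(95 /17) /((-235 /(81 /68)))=-1539 /54332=-0.03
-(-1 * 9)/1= 9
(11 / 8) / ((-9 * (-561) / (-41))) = -41 / 3672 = -0.01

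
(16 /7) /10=8 /35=0.23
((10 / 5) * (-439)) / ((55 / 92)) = -80776 / 55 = -1468.65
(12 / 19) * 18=216 / 19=11.37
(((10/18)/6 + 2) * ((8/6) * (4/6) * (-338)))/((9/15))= -763880/729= -1047.85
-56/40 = -7/5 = -1.40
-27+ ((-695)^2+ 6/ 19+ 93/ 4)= 483021.57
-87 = -87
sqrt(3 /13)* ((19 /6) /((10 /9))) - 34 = -32.63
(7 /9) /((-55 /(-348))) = 812 /165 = 4.92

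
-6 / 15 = -2 / 5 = -0.40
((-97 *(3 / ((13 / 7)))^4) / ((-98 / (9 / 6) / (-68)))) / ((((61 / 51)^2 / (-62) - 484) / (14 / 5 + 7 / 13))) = 98155975783446 / 20700785882855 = 4.74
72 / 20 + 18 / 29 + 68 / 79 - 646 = -7341722 / 11455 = -640.92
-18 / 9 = -2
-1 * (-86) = 86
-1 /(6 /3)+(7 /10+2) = 11 /5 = 2.20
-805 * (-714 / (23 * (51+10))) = 409.67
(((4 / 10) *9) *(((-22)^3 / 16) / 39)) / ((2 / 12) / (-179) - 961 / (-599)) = -2568800718 / 67048475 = -38.31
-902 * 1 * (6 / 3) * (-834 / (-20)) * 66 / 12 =-2068737 / 5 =-413747.40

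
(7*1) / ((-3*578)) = -7 / 1734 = -0.00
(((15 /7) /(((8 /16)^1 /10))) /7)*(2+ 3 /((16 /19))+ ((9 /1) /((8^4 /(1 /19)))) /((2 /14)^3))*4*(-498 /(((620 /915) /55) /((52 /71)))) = -1065337703483625 /262288768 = -4061697.77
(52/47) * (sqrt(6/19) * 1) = 52 * sqrt(114)/893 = 0.62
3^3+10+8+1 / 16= 45.06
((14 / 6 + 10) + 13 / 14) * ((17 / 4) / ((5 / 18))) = 28407 / 140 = 202.91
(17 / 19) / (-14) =-17 / 266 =-0.06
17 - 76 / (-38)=19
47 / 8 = 5.88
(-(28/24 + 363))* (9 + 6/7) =-50255/14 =-3589.64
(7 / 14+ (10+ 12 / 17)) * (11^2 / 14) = 46101 / 476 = 96.85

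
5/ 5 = 1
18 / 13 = 1.38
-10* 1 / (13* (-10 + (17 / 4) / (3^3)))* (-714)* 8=-6168960 / 13819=-446.41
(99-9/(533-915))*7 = 264789/382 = 693.16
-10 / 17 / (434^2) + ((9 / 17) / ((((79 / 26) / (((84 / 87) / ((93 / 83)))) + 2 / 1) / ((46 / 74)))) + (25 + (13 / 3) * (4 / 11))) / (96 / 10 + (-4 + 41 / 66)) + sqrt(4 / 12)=sqrt(3) / 3 + 173861015373265105 / 40608765236621246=4.86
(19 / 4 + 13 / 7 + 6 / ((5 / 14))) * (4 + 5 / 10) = 29493 / 280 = 105.33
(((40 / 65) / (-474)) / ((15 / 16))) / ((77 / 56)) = -512 / 508365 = -0.00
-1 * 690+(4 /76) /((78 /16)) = -511282 /741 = -689.99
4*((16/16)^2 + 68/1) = 276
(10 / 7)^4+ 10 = 34010 / 2401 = 14.16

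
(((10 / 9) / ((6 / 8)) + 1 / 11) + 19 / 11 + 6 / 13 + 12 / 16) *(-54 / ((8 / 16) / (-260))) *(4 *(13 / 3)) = 72457840 / 33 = 2195692.12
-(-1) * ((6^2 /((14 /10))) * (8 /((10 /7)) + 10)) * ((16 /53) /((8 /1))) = 5616 /371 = 15.14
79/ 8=9.88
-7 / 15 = -0.47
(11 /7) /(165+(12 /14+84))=1 /159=0.01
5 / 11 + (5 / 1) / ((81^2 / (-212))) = 21145 / 72171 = 0.29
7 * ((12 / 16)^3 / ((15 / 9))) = 567 / 320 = 1.77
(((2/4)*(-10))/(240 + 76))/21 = -5/6636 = -0.00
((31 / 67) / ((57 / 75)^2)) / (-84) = -19375 / 2031708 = -0.01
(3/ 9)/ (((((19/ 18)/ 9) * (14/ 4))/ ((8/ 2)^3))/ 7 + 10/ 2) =0.07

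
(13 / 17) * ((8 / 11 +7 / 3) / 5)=1313 / 2805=0.47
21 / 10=2.10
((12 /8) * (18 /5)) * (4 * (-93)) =-10044 /5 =-2008.80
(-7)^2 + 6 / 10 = 49.60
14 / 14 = 1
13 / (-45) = -13 / 45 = -0.29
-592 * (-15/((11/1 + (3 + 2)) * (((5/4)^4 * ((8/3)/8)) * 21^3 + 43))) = 142080/1940383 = 0.07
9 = 9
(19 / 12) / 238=19 / 2856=0.01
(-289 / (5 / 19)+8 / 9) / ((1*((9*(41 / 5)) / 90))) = -493790 / 369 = -1338.18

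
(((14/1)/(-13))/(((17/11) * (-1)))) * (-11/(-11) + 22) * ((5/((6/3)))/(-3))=-8855/663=-13.36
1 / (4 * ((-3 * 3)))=-1 / 36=-0.03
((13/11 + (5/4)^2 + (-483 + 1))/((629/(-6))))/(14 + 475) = 84349/9022376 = 0.01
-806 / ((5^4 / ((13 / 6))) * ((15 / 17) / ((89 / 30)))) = -7926607 / 843750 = -9.39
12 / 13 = 0.92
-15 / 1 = -15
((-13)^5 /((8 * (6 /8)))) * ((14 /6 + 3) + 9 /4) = -33787663 /72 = -469273.10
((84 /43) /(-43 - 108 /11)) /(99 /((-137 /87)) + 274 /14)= 63294 /74096009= 0.00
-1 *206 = -206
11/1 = 11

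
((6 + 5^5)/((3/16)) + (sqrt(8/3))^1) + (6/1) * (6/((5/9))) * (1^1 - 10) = 2 * sqrt(6)/3 + 241732/15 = 16117.10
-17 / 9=-1.89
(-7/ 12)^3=-343/ 1728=-0.20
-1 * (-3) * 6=18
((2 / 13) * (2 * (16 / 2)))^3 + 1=34965 / 2197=15.91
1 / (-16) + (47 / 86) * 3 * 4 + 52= 40245 / 688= 58.50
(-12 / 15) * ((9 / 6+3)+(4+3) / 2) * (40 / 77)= -256 / 77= -3.32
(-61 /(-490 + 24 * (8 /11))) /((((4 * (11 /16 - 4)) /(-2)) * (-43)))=-2684 /5923121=-0.00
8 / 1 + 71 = 79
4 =4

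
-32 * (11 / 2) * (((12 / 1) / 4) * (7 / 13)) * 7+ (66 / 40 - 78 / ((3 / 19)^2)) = -3991393 / 780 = -5117.17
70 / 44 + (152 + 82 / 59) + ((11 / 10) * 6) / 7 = 7083609 / 45430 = 155.92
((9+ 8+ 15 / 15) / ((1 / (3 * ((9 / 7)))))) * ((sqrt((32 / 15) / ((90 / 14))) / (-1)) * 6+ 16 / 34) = 3888 / 119 - 1296 * sqrt(42) / 35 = -207.30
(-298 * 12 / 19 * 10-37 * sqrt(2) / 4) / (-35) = 37 * sqrt(2) / 140 +7152 / 133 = 54.15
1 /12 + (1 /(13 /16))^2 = 3241 /2028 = 1.60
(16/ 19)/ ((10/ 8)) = 64/ 95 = 0.67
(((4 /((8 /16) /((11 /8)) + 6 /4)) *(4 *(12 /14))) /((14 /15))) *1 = 15840 /2009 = 7.88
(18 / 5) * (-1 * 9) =-162 / 5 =-32.40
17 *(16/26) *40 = 5440/13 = 418.46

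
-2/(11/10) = -20/11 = -1.82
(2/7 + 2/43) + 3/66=2501/6622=0.38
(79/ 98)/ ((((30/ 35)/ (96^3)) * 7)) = 5824512/ 49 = 118867.59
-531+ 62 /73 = -38701 /73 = -530.15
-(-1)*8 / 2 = 4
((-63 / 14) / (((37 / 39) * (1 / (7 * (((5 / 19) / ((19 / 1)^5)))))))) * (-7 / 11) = 85995 / 38295347134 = 0.00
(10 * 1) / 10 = 1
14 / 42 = 1 / 3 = 0.33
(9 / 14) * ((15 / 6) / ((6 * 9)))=5 / 168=0.03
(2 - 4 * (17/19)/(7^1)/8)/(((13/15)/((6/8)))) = 23175/13832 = 1.68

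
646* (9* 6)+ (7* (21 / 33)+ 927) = 393970 / 11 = 35815.45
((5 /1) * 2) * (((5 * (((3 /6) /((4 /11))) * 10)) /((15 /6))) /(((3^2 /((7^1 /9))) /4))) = 7700 /81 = 95.06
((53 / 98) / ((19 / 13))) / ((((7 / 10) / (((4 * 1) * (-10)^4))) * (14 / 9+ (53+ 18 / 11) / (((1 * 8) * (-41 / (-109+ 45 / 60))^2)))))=2935364889600000 / 6825018660341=430.09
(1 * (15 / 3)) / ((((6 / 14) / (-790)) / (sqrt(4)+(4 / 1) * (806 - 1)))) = -29696100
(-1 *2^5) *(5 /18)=-8.89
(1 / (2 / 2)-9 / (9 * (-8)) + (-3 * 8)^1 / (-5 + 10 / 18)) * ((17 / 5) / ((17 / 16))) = 522 / 25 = 20.88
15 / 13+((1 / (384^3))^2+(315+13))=13719226704319217677 / 41680286785732608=329.15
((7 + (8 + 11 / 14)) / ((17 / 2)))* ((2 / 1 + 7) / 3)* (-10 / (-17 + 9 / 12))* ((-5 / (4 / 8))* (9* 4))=-8640 / 7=-1234.29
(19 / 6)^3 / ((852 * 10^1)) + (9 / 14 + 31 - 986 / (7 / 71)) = -128425763027 / 12882240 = -9969.21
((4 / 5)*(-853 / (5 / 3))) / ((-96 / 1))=853 / 200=4.26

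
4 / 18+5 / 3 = 17 / 9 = 1.89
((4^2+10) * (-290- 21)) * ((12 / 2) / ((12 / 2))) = -8086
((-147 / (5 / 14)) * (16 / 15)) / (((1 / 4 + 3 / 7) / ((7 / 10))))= -1075648 / 2375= -452.90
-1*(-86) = 86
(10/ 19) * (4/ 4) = 10/ 19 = 0.53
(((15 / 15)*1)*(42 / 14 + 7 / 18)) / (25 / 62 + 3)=1891 / 1899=1.00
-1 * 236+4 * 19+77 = -83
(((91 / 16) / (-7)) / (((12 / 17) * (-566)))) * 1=221 / 108672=0.00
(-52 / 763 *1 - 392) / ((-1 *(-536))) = -74787 / 102242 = -0.73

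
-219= -219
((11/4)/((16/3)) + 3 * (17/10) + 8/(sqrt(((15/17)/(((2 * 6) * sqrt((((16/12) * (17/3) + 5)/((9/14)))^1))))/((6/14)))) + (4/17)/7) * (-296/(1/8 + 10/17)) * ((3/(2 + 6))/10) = -40256 * sqrt(255) * 77518^(1/4)/16975 - 23878653/271600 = -719.81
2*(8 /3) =16 /3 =5.33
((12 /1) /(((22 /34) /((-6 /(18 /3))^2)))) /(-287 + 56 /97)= -6596 /101871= -0.06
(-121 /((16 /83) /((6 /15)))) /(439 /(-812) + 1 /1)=-2038729 /3730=-546.58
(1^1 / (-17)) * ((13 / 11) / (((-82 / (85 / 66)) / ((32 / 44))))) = 130 / 163713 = 0.00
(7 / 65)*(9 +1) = 14 / 13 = 1.08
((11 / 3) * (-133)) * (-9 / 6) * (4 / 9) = 2926 / 9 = 325.11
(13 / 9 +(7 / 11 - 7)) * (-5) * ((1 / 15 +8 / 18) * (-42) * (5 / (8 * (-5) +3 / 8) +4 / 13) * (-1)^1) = 10663352 / 111267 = 95.84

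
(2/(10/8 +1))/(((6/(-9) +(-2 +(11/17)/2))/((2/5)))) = -544/3585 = -0.15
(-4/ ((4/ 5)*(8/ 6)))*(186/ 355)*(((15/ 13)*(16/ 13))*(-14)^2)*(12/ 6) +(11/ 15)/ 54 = -10630437611/ 9719190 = -1093.76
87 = 87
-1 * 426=-426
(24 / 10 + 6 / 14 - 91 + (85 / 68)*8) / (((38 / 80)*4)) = -288 / 7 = -41.14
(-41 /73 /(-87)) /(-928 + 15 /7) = -287 /41160831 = -0.00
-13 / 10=-1.30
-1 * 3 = -3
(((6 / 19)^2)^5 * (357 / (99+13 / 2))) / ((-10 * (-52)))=5396606208 / 84087573725740715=0.00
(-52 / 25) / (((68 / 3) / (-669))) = 26091 / 425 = 61.39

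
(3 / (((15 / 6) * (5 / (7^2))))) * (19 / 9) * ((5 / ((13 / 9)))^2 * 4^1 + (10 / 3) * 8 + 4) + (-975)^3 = -35243753537399 / 38025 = -926857423.73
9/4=2.25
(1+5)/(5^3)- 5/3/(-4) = 697/1500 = 0.46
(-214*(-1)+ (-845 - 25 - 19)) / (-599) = 675 / 599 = 1.13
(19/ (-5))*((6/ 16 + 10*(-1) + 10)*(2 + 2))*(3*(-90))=1539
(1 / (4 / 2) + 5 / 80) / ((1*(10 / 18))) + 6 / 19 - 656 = -995101 / 1520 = -654.67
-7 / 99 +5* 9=4448 / 99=44.93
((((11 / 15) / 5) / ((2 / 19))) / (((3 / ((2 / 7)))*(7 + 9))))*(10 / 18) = 209 / 45360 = 0.00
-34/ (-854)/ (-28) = -17/ 11956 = -0.00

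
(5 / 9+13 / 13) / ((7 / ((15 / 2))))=5 / 3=1.67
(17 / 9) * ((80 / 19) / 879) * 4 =0.04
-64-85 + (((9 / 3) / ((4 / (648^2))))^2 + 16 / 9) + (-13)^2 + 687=892616813035 / 9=99179645892.78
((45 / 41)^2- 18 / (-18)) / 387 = 3706 / 650547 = 0.01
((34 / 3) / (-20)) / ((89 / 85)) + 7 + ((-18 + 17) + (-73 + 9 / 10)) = -66.64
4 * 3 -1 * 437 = -425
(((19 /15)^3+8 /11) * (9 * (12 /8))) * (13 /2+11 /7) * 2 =11576737 /19250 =601.39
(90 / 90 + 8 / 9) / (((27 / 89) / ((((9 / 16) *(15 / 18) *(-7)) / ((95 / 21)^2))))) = -1.00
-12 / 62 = -6 / 31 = -0.19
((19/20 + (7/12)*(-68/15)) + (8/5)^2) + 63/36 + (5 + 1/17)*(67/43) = 80309/7650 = 10.50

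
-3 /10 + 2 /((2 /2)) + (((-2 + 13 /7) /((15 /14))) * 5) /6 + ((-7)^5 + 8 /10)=-302483 /18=-16804.61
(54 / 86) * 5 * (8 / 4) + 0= 270 / 43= 6.28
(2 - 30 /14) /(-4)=1 /28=0.04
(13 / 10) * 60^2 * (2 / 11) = 9360 / 11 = 850.91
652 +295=947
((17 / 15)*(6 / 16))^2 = 289 / 1600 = 0.18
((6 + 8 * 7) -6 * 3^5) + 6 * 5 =-1366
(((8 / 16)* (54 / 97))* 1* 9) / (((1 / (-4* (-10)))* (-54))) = -180 / 97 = -1.86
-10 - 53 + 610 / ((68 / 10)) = 454 / 17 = 26.71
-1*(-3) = 3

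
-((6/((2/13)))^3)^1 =-59319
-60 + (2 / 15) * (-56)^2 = 5372 / 15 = 358.13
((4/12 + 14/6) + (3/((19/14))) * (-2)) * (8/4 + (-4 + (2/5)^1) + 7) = -180/19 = -9.47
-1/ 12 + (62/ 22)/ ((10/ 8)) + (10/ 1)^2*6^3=14257433/ 660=21602.17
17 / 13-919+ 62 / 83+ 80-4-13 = -853.95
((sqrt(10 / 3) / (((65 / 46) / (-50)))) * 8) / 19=-3680 * sqrt(30) / 741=-27.20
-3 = -3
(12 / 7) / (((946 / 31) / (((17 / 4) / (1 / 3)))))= 4743 / 6622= 0.72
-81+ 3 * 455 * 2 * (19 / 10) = 5106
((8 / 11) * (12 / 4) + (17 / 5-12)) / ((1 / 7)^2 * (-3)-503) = 17297 / 1355750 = 0.01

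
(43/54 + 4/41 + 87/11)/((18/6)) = 214387/73062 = 2.93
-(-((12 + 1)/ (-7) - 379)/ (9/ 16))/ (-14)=21328/ 441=48.36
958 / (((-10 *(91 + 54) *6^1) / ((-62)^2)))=-920638 / 2175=-423.28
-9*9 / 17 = -81 / 17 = -4.76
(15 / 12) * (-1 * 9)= -45 / 4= -11.25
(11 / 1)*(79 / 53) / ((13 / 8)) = 6952 / 689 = 10.09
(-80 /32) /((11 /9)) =-45 /22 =-2.05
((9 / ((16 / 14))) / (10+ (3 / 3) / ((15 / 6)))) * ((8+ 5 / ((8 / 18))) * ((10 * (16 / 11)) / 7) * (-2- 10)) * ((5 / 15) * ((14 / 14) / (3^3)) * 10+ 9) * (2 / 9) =-258650 / 351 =-736.89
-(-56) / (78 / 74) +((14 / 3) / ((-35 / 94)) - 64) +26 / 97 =-437638 / 18915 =-23.14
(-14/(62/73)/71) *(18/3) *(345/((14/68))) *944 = -4850026560/2201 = -2203555.91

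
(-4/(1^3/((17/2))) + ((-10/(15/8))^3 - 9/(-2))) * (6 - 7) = 9785/54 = 181.20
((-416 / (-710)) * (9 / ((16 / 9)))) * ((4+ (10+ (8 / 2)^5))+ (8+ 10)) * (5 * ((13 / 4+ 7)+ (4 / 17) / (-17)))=3289479336 / 20519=160313.82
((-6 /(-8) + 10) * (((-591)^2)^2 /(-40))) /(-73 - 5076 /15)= 5245880329323 /65824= 79695556.78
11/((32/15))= 165/32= 5.16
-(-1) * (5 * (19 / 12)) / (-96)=-95 / 1152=-0.08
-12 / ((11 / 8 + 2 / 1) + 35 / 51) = -4896 / 1657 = -2.95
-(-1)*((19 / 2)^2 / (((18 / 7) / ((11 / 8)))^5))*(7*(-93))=-212041350506909 / 82556485632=-2568.44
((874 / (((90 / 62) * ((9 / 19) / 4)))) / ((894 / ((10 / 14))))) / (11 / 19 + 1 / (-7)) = 9780934 / 1050003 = 9.32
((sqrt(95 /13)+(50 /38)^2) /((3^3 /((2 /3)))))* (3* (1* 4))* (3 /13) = 5000 /42237+8* sqrt(1235) /1521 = 0.30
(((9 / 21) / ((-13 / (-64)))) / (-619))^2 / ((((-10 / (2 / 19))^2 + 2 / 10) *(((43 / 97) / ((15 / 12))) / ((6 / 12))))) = 620800 / 342047855736041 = 0.00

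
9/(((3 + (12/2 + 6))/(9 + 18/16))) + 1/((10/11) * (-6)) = 707/120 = 5.89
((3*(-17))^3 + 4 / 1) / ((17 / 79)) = -10479113 / 17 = -616418.41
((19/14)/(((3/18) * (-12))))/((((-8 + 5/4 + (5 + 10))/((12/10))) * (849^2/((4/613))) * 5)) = -152/850563200025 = -0.00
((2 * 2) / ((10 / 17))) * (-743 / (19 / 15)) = -3988.74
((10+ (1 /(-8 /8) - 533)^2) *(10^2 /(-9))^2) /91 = 407380000 /1053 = 386875.59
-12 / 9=-4 / 3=-1.33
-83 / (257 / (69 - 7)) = -5146 / 257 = -20.02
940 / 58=470 / 29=16.21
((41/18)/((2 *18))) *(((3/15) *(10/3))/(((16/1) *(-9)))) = -41/139968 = -0.00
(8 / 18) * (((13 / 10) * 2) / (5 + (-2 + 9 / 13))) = 169 / 540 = 0.31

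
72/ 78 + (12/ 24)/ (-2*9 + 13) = 107/ 130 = 0.82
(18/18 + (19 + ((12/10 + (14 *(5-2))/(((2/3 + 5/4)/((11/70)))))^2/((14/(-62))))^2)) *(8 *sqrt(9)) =1879538474865504/8570130625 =219312.70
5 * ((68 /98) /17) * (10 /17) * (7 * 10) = 8.40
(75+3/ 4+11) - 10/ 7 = 2389/ 28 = 85.32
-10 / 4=-5 / 2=-2.50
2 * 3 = 6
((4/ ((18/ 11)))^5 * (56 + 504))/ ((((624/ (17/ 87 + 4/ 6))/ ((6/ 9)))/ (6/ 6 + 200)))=9047.97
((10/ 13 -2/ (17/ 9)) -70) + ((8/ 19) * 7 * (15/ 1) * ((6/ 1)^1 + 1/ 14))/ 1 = 831954/ 4199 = 198.13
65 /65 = 1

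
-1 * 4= -4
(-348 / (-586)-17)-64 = -23559 / 293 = -80.41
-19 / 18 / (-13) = 19 / 234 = 0.08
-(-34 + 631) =-597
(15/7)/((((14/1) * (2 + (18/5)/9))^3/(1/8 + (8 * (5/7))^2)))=0.00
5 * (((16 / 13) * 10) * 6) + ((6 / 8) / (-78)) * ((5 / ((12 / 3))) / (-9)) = 1382405 / 3744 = 369.23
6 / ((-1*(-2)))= 3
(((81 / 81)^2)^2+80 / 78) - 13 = -428 / 39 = -10.97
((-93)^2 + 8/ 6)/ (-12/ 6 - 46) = -25951/ 144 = -180.22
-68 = -68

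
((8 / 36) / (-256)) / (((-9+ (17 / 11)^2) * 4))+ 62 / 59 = 228563939 / 217497600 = 1.05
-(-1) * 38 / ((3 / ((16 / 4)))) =152 / 3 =50.67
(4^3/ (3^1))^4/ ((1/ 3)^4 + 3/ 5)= 10485760/ 31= 338250.32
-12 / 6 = -2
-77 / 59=-1.31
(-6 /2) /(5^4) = -3 /625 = -0.00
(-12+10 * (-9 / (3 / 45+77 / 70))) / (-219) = 208 / 511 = 0.41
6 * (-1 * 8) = -48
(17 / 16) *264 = 561 / 2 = 280.50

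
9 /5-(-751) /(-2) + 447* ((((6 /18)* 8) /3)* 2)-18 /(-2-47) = 421.33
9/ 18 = 0.50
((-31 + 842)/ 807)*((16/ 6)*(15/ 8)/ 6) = 4055/ 4842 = 0.84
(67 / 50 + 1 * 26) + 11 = 38.34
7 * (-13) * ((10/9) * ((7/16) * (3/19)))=-3185/456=-6.98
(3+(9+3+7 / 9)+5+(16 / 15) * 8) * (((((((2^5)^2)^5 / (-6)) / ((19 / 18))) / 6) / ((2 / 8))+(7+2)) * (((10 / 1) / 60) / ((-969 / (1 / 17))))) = 2970123954250616563 / 84506490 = 35146696475.63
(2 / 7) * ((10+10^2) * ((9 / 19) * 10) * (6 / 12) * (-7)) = -9900 / 19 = -521.05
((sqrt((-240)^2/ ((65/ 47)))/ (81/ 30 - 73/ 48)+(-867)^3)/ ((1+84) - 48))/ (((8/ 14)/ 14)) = -31934003787/ 74+282240* sqrt(3055)/ 136123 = -431540477.11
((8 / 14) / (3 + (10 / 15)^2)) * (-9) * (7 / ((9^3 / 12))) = -16 / 93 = -0.17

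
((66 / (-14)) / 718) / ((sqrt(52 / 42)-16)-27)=33 * sqrt(546) / 195023878 + 4257 / 27860554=0.00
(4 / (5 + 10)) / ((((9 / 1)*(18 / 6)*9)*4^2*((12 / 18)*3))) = 0.00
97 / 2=48.50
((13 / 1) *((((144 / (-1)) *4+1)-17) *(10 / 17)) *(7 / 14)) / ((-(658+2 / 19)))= 91390 / 26571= 3.44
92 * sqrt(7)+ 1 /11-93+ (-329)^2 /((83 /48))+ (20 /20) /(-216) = 92 * sqrt(7)+ 12326346239 /197208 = 62747.70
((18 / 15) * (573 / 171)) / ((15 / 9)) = 1146 / 475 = 2.41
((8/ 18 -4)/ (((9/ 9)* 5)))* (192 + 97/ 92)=-142088/ 1035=-137.28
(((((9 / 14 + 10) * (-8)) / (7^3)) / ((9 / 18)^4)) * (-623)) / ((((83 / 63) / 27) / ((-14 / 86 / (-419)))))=206235072 / 10467877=19.70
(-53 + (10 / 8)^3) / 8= -3267 / 512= -6.38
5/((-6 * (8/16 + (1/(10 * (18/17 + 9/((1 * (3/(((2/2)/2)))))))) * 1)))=-725/469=-1.55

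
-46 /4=-11.50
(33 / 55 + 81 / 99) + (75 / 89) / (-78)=179117 / 127270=1.41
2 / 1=2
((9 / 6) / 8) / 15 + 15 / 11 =1211 / 880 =1.38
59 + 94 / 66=60.42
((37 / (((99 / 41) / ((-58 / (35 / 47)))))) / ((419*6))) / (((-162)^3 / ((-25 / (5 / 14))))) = -2067671 / 264536449452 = -0.00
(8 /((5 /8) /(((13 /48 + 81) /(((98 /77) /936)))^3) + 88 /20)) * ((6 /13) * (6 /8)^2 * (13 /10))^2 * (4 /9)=379651173281434206009 /4124605339353855846320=0.09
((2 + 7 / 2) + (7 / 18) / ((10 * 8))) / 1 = 7927 / 1440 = 5.50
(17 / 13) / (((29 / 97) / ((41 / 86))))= 67609 / 32422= 2.09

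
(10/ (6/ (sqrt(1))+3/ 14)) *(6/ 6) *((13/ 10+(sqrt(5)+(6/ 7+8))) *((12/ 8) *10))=299.15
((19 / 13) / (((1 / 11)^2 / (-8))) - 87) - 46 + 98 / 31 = -622477 / 403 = -1544.61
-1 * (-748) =748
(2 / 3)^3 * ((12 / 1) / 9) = 32 / 81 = 0.40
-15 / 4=-3.75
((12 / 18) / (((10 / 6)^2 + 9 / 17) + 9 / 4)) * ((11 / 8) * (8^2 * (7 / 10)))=125664 / 17005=7.39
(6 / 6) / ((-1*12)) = -0.08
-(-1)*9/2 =9/2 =4.50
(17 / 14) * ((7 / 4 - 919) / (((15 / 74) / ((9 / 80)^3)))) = -560795643 / 71680000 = -7.82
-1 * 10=-10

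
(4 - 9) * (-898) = 4490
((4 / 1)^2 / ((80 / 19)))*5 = 19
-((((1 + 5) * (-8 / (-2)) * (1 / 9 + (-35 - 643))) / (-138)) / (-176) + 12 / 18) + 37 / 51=112825 / 154836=0.73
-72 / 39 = -24 / 13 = -1.85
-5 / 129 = -0.04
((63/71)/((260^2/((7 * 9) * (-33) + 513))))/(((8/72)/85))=-7547337/479960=-15.72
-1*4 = -4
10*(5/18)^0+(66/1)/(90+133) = 2296/223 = 10.30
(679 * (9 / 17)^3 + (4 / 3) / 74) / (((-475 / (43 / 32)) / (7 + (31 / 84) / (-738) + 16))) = -673830143171077 / 102772985898240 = -6.56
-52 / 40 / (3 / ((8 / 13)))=-4 / 15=-0.27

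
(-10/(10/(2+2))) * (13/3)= -52/3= -17.33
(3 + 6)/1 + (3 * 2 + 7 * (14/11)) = 263/11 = 23.91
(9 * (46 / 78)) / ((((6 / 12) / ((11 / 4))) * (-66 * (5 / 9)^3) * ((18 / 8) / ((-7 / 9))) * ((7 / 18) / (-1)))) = -3726 / 1625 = -2.29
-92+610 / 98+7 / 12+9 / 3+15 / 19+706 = 6978001 / 11172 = 624.60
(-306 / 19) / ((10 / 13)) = -1989 / 95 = -20.94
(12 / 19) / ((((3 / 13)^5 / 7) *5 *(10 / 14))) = 72773428 / 38475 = 1891.45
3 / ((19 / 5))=0.79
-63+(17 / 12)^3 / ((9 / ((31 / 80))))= -78229777 / 1244160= -62.88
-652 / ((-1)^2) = -652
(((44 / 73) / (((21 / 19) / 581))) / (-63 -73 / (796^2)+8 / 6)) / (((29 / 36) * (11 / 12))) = -1726639082496 / 248153001943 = -6.96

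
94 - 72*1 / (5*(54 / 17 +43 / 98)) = 2710858 / 30115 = 90.02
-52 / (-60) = 13 / 15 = 0.87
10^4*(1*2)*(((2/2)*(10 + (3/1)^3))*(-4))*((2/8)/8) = -92500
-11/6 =-1.83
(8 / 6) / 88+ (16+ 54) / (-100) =-113 / 165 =-0.68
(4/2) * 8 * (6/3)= 32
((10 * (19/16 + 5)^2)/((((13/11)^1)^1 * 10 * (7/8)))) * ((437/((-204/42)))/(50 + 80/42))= -989381547/15416960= -64.17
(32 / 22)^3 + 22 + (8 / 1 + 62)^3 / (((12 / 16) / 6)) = 3652297378 / 1331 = 2744025.08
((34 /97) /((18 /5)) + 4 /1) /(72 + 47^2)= 3577 /1991313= 0.00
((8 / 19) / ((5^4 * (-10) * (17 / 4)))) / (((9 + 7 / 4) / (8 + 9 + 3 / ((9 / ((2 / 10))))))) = -16384 / 651046875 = -0.00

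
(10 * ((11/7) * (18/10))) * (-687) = -19432.29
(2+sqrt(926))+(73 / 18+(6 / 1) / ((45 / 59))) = 1253 / 90+sqrt(926) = 44.35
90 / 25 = 18 / 5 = 3.60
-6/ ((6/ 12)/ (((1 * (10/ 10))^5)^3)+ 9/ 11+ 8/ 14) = -308/ 97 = -3.18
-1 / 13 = -0.08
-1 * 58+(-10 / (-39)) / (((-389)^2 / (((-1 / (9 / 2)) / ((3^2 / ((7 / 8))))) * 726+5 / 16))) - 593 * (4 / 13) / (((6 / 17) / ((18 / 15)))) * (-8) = 4904.95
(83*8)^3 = 292754944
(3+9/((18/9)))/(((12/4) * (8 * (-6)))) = -5/96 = -0.05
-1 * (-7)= 7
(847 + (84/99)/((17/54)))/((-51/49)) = -7785757/9537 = -816.37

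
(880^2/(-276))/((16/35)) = -423500/69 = -6137.68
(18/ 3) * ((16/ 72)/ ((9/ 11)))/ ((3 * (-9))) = -44/ 729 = -0.06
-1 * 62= -62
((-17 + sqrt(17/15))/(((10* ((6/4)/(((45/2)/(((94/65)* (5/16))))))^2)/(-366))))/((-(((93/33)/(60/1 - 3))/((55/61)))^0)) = -1514185920/2209 + 5937984* sqrt(255)/2209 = -642536.86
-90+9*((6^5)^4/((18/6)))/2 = 5484237660094374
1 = 1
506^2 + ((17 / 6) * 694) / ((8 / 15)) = 2077783 / 8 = 259722.88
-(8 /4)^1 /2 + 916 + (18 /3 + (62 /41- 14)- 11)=36798 /41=897.51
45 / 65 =9 / 13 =0.69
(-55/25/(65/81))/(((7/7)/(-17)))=15147/325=46.61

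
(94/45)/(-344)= -47/7740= -0.01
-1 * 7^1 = -7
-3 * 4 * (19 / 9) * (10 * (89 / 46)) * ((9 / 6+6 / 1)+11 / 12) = -853955 / 207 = -4125.39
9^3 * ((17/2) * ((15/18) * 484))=2499255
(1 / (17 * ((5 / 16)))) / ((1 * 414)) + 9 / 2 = 4.50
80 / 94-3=-101 / 47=-2.15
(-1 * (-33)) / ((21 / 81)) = 891 / 7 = 127.29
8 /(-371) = -8 /371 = -0.02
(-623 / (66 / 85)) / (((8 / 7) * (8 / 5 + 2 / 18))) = -794325 / 1936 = -410.29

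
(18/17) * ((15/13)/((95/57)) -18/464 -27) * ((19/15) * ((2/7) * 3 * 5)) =-13587831/89726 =-151.44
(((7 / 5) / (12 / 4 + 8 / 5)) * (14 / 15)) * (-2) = -196 / 345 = -0.57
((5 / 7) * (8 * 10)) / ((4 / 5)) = 500 / 7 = 71.43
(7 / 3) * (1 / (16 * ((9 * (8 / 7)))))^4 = 0.00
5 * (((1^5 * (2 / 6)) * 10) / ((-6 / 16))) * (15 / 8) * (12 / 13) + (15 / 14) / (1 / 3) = -13415 / 182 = -73.71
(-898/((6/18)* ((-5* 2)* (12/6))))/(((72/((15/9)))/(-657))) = -32777/16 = -2048.56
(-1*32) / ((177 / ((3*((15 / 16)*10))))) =-300 / 59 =-5.08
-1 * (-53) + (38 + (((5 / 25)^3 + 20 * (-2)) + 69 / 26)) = 174401 / 3250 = 53.66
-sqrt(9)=-3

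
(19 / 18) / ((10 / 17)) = 323 / 180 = 1.79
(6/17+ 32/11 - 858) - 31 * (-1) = -154039/187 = -823.74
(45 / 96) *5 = 2.34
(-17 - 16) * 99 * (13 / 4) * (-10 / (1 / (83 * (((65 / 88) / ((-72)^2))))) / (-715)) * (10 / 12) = -26975 / 18432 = -1.46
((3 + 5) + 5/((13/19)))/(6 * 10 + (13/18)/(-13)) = 0.26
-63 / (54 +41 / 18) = -1134 / 1013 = -1.12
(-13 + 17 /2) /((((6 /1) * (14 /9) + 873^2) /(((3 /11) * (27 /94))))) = -2187 /4728306220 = -0.00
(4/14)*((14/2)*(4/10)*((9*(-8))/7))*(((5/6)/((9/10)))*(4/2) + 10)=-2048/21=-97.52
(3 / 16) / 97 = 3 / 1552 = 0.00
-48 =-48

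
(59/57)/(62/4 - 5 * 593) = -118/336243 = -0.00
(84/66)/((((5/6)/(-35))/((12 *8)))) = -56448/11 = -5131.64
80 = 80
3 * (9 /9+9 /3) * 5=60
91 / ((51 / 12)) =364 / 17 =21.41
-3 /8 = -0.38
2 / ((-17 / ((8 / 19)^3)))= -1024 / 116603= -0.01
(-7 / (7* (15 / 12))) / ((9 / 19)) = -76 / 45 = -1.69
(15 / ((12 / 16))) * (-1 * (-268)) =5360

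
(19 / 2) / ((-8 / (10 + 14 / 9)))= -247 / 18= -13.72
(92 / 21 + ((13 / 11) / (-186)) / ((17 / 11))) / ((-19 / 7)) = -96877 / 60078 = -1.61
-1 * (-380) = 380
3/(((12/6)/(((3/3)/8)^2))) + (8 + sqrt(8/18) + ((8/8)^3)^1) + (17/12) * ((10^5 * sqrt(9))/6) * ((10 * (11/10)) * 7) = 2094403721/384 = 5454176.36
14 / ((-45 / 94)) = -1316 / 45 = -29.24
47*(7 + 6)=611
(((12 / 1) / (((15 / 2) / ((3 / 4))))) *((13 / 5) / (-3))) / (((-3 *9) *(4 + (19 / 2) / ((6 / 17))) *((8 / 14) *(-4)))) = -13 / 23850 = -0.00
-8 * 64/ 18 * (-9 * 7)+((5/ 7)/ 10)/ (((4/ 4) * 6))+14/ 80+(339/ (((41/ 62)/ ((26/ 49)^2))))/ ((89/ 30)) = 1935364892059/ 1051349880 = 1840.84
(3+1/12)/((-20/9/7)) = -777/80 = -9.71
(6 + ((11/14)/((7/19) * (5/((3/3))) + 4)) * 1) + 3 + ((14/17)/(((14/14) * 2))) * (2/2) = 252193/26418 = 9.55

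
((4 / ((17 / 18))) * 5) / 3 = 120 / 17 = 7.06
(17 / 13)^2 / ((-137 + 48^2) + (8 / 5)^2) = 7225 / 9166391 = 0.00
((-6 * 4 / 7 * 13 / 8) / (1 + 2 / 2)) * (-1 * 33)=1287 / 14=91.93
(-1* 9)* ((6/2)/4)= -27/4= -6.75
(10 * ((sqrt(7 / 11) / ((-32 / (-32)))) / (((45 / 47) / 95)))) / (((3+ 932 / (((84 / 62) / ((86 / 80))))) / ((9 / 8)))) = 468825 * sqrt(77) / 3430339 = 1.20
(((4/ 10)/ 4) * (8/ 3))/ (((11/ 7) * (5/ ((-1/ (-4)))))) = 0.01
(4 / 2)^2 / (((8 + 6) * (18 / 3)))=1 / 21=0.05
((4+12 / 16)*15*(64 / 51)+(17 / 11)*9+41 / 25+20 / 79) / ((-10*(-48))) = 4857271 / 22159500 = 0.22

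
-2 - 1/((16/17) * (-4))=-111/64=-1.73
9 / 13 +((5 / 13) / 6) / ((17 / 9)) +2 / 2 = 763 / 442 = 1.73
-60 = -60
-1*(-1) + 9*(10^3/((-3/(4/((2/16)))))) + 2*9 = -95981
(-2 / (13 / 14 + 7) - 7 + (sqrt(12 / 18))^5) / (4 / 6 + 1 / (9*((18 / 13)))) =-43470 / 4477 + 24*sqrt(6) / 121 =-9.22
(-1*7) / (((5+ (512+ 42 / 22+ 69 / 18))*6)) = -77 / 34501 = -0.00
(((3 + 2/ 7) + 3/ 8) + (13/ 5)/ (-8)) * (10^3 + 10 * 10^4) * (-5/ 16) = -5895875/ 56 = -105283.48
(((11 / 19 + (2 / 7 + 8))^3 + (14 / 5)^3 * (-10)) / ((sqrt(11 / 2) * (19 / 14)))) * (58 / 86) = 101.09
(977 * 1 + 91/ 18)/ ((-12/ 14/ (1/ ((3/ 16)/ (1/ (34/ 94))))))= -23262932/ 1377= -16893.92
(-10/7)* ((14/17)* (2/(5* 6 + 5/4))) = -32/425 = -0.08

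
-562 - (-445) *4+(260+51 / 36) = 17753 / 12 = 1479.42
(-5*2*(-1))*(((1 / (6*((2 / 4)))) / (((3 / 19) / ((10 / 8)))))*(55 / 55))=475 / 18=26.39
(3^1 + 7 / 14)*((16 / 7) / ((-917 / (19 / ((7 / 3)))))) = -456 / 6419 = -0.07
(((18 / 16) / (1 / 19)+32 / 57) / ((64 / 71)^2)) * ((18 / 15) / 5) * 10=64.79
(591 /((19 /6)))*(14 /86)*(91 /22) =1129401 /8987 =125.67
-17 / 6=-2.83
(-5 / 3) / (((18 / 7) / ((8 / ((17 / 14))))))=-4.27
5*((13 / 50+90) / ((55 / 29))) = 130877 / 550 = 237.96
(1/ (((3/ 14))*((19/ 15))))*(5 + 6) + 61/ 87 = 68149/ 1653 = 41.23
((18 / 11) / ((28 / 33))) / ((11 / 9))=243 / 154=1.58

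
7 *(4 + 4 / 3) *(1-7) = -224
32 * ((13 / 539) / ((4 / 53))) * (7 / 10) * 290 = 159848 / 77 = 2075.95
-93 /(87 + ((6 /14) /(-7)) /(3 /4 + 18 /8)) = -4557 /4262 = -1.07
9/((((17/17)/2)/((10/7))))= 180/7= 25.71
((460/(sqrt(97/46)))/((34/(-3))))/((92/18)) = -135*sqrt(4462)/1649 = -5.47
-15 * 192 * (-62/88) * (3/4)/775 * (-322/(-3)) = 11592/55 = 210.76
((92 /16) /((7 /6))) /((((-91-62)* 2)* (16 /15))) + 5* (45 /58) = 853465 /220864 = 3.86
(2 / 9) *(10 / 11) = 20 / 99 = 0.20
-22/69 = -0.32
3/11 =0.27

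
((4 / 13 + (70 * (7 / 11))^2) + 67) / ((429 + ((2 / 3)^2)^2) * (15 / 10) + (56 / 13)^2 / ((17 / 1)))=38513106450 / 12105951869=3.18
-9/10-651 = -6519/10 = -651.90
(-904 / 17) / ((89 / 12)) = -10848 / 1513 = -7.17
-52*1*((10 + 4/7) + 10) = -7488/7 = -1069.71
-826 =-826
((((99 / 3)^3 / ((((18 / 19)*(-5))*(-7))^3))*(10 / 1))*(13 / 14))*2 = 118681277 / 6482700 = 18.31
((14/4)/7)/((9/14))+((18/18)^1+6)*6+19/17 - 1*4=6104/153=39.90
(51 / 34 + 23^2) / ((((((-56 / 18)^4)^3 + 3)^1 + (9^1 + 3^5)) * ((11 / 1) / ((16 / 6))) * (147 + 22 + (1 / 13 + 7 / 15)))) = 77911011933648660 / 84477240098409171885641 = 0.00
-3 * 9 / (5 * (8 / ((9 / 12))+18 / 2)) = -81 / 295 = -0.27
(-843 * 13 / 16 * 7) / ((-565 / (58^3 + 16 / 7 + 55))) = 1656197.06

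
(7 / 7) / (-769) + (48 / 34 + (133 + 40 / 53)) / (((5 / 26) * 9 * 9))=162306959 / 18707463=8.68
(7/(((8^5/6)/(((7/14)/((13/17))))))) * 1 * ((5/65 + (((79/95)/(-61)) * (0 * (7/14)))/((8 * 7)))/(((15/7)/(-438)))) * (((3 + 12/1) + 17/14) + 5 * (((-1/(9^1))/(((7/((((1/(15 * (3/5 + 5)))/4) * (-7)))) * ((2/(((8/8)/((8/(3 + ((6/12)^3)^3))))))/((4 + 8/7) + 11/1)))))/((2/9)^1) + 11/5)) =-1302523166957/3629247365120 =-0.36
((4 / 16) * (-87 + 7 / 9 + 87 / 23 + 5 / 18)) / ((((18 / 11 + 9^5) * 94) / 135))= -1870825 / 3744912624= -0.00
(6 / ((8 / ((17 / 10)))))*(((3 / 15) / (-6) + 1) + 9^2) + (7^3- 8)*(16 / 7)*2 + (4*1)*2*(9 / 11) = 50588431 / 30800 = 1642.48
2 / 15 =0.13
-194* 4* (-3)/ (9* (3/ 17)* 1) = 1465.78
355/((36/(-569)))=-201995/36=-5610.97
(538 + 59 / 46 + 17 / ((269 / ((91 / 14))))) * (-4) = -13356332 / 6187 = -2158.77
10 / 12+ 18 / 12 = 7 / 3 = 2.33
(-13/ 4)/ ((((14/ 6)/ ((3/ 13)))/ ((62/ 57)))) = -93/ 266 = -0.35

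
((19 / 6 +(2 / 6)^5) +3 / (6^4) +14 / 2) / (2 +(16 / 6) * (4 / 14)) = 276871 / 75168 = 3.68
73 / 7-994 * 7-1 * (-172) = -47429 / 7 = -6775.57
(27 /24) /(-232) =-9 /1856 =-0.00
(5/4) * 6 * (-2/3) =-5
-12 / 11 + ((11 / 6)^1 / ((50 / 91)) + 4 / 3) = 3.58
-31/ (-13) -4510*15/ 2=-439694/ 13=-33822.62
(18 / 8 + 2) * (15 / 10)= 51 / 8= 6.38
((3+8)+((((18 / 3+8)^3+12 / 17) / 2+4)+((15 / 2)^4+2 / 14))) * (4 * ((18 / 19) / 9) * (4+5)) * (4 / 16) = 77995503 / 18088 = 4312.00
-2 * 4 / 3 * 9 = -24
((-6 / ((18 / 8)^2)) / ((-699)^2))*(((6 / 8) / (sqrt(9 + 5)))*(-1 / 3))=4*sqrt(14) / 92345589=0.00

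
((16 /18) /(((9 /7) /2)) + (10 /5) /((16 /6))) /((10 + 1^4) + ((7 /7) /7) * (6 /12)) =4837 /25110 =0.19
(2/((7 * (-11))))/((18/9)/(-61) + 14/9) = -549/32186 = -0.02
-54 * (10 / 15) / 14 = -2.57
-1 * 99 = -99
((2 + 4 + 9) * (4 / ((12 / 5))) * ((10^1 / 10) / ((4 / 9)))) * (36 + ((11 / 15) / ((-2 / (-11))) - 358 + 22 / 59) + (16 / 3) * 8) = -7299315 / 472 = -15464.65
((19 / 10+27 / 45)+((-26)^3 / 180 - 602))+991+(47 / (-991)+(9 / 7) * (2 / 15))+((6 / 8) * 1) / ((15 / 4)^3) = 4588728409 / 15608250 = 293.99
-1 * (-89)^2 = -7921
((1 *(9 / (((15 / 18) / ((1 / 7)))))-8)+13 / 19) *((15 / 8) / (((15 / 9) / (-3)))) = 103653 / 5320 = 19.48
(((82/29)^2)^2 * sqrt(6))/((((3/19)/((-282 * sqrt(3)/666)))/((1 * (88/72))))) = -444119204848 * sqrt(2)/706573719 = -888.91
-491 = -491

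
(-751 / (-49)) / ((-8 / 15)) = -11265 / 392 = -28.74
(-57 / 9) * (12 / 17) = -76 / 17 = -4.47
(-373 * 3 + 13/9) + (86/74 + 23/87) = -10778458/9657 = -1116.13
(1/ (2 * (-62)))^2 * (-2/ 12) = -0.00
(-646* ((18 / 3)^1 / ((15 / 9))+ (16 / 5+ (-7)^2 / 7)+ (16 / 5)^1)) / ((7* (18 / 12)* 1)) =-21964 / 21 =-1045.90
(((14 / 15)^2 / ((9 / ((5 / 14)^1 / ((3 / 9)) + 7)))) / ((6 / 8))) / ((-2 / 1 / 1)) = -3164 / 6075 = -0.52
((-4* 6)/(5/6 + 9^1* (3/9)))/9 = -16/23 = -0.70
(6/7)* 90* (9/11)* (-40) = -194400/77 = -2524.68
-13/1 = -13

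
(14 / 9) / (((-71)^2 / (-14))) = -196 / 45369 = -0.00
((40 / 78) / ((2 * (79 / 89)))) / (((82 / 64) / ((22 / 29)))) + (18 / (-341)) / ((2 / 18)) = -379799098 / 1249188369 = -0.30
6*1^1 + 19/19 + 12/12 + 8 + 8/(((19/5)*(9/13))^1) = 3256/171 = 19.04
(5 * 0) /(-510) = 0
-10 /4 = -5 /2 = -2.50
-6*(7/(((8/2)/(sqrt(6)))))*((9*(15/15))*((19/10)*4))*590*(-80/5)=6779808*sqrt(6)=16607070.15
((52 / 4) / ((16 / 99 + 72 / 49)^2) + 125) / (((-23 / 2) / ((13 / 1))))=-105701525969 / 719897056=-146.83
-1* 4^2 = -16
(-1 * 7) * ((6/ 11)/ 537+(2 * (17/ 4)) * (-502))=58812047/ 1969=29868.99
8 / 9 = 0.89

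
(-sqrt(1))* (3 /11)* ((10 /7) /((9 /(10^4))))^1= -100000 /231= -432.90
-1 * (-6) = 6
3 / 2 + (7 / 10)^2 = 199 / 100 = 1.99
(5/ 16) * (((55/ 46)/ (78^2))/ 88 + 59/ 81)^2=1077124042527245/ 6496494119092224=0.17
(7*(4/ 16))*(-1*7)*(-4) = 49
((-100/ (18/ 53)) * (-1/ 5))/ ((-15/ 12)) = -424/ 9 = -47.11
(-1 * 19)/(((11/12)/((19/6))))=-722/11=-65.64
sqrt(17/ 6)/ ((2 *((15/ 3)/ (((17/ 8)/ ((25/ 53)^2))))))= 47753 *sqrt(102)/ 300000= 1.61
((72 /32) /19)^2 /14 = 81 /80864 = 0.00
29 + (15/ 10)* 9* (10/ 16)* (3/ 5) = 545/ 16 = 34.06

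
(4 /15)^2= 16 /225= 0.07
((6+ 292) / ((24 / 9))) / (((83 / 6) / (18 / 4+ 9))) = 109.06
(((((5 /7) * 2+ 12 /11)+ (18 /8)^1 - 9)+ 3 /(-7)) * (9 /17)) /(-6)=615 /1496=0.41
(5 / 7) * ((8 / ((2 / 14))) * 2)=80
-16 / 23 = -0.70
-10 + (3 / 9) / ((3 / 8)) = -82 / 9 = -9.11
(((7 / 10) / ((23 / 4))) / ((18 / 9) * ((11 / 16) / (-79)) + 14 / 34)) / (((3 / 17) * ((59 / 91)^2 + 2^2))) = 21175113232 / 53507907825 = 0.40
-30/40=-3/4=-0.75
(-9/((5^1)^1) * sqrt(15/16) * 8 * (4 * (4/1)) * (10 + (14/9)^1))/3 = -3328 * sqrt(15)/15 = -859.29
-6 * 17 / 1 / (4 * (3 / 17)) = -289 / 2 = -144.50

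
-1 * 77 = -77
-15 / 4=-3.75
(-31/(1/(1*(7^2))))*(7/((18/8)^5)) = -10888192/59049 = -184.39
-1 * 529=-529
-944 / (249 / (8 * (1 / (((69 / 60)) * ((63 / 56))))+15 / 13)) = -18639280 / 670059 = -27.82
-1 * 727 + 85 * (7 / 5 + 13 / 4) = -1327 / 4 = -331.75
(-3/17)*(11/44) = -3/68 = -0.04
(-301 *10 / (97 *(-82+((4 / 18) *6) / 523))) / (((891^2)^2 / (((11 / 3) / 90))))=157423 / 6435105453271297242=0.00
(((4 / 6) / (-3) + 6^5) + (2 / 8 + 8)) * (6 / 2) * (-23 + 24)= 280225 / 12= 23352.08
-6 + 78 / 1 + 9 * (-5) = 27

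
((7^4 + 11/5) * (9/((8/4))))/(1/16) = 865152/5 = 173030.40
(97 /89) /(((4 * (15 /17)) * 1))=1649 /5340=0.31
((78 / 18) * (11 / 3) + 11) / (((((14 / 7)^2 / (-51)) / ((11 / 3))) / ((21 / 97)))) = -158389 / 582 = -272.15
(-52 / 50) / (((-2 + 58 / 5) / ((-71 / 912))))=923 / 109440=0.01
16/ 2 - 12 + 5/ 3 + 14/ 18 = -14/ 9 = -1.56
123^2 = 15129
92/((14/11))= 506/7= 72.29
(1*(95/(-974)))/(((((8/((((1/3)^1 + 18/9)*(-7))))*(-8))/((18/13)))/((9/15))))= -8379/405184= -0.02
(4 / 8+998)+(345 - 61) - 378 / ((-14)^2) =8964 / 7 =1280.57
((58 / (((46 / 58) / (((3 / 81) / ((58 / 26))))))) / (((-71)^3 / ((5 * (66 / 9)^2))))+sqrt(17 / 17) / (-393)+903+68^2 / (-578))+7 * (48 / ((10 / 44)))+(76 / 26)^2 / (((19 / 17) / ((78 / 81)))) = 40551705787106374 / 17033104390185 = 2380.76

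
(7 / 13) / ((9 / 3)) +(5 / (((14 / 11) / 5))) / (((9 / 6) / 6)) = 21499 / 273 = 78.75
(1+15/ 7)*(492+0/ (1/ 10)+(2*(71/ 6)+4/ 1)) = 1633.24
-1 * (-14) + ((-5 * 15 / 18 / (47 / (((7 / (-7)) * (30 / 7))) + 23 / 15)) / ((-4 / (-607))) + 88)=191339 / 1132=169.03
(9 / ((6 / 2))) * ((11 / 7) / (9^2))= 11 / 189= 0.06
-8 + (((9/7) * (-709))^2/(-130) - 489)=-43883051/6370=-6889.02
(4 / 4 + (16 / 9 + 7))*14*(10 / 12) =3080 / 27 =114.07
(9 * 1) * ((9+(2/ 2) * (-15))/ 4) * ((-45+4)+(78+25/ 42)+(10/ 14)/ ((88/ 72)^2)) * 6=-5224203/ 1694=-3083.95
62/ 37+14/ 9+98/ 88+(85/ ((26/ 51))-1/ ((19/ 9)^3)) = 223367165773/ 1306474884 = 170.97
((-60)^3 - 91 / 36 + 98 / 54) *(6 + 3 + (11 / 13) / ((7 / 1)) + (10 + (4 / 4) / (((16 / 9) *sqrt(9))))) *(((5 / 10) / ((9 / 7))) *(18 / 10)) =-218607409567 / 74880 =-2919436.56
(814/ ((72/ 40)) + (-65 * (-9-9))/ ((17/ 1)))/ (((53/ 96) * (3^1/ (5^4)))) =196621.04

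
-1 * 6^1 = -6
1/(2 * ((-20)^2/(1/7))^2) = 1/15680000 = 0.00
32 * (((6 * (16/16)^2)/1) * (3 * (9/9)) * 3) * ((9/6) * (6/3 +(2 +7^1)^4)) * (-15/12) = -21264120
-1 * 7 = -7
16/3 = 5.33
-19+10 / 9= -161 / 9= -17.89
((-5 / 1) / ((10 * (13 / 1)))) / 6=-1 / 156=-0.01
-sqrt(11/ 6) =-sqrt(66)/ 6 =-1.35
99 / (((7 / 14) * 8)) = 99 / 4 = 24.75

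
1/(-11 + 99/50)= -50/451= -0.11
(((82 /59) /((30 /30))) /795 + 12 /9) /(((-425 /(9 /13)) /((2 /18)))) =-20874 /86383375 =-0.00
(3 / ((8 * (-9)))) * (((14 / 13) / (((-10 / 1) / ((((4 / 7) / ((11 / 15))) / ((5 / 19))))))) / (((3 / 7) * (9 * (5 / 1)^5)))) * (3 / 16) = 133 / 643500000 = 0.00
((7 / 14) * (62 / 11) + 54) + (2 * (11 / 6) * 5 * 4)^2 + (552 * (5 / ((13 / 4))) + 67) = 8173514 / 1287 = 6350.83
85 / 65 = 17 / 13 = 1.31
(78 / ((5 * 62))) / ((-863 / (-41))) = 1599 / 133765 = 0.01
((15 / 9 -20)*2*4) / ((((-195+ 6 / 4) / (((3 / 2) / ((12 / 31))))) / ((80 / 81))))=272800 / 94041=2.90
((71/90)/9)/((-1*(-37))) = 71/29970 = 0.00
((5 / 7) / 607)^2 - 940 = -16970760915 / 18054001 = -940.00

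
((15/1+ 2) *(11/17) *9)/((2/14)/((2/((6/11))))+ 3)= 32.58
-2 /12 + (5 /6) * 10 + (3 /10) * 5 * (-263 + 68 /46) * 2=-107143 /138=-776.40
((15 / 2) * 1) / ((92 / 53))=795 / 184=4.32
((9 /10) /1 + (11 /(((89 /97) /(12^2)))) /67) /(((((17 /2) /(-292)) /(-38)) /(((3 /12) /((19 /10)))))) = 4580.43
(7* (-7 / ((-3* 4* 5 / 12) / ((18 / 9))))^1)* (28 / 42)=13.07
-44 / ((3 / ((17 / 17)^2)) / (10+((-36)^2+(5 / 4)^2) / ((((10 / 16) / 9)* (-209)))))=1164.55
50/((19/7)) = 350/19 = 18.42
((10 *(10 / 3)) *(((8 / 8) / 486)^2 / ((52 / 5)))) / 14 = 125 / 128963016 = 0.00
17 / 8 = 2.12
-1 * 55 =-55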